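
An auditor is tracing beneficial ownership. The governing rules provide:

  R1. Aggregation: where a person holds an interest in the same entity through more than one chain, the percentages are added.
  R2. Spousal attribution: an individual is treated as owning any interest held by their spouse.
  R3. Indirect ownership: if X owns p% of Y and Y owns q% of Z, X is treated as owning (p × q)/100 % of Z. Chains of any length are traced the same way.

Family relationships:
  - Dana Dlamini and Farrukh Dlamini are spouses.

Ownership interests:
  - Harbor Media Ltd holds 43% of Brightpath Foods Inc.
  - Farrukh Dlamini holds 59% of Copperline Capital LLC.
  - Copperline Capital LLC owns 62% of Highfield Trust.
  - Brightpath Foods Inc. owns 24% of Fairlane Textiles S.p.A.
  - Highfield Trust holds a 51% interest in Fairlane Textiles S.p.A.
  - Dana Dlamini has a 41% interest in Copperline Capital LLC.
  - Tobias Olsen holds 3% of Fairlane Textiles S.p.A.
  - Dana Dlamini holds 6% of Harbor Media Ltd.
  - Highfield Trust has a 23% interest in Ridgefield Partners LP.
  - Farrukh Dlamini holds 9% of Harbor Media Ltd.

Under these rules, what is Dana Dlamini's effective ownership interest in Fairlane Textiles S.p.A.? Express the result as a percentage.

By spousal attribution (R2), Dana Dlamini is treated as also owning Farrukh Dlamini's interest in Harbor Media Ltd, giving 6% + 9% = 15%.
By spousal attribution (R2), Dana Dlamini is treated as also owning Farrukh Dlamini's interest in Copperline Capital LLC, giving 41% + 59% = 100%.
Chain via Harbor Media Ltd → Brightpath Foods Inc. (R3): 15% × 43% × 24% = 1.548% of Fairlane Textiles S.p.A.
Chain via Copperline Capital LLC → Highfield Trust (R3): 100% × 62% × 51% = 31.62% of Fairlane Textiles S.p.A.
Aggregating (R1): 1.548% + 31.62% = 33.168%.

33.168%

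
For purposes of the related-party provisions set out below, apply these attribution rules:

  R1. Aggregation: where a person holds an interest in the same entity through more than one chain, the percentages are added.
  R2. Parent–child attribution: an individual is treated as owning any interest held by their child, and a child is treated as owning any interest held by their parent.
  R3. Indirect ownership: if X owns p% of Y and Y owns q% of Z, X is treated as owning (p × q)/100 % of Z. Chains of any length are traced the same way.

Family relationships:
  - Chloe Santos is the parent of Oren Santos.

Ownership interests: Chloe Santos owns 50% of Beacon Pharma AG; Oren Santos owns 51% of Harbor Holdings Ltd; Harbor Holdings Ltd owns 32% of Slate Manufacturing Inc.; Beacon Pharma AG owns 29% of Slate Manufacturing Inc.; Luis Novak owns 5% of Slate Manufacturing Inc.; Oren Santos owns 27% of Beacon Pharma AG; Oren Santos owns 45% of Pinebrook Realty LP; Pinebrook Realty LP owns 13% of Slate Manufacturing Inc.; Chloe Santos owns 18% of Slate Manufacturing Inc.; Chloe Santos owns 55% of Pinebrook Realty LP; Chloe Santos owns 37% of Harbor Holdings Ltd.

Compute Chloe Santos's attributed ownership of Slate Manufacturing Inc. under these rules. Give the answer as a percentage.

By parent–child attribution (R2), Chloe Santos is treated as also owning Oren Santos's interest in Beacon Pharma AG, giving 50% + 27% = 77%.
By parent–child attribution (R2), Chloe Santos is treated as also owning Oren Santos's interest in Harbor Holdings Ltd, giving 37% + 51% = 88%.
By parent–child attribution (R2), Chloe Santos is treated as also owning Oren Santos's interest in Pinebrook Realty LP, giving 55% + 45% = 100%.
Chain via Beacon Pharma AG (R3): 77% × 29% = 22.33% of Slate Manufacturing Inc.
Chain via Harbor Holdings Ltd (R3): 88% × 32% = 28.16% of Slate Manufacturing Inc.
Chain via Pinebrook Realty LP (R3): 100% × 13% = 13% of Slate Manufacturing Inc.
Direct interest in Slate Manufacturing Inc: 18%.
Aggregating (R1): 22.33% + 28.16% + 13% + 18% = 81.49%.

81.49%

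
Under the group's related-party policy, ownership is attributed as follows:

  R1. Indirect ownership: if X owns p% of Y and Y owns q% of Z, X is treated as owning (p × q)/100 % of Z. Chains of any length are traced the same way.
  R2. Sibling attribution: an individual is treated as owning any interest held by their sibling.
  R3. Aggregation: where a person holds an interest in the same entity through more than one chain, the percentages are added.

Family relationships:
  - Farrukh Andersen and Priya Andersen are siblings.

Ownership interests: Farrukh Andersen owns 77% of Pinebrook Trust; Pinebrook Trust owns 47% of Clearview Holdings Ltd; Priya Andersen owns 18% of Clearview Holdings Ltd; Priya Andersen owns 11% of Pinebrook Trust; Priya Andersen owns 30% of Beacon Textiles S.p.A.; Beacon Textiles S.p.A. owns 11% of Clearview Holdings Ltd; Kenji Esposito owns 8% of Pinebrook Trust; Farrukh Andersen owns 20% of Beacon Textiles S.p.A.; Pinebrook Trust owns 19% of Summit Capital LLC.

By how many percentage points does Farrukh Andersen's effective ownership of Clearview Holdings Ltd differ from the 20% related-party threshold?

By sibling attribution (R2), Farrukh Andersen is treated as also owning Priya Andersen's interest in Pinebrook Trust, giving 77% + 11% = 88%.
By sibling attribution (R2), Farrukh Andersen is treated as also owning Priya Andersen's interest in Beacon Textiles S.p.A, giving 20% + 30% = 50%.
By sibling attribution (R2), Farrukh Andersen is treated as owning Priya Andersen's 18% interest in Clearview Holdings Ltd.
Chain via Pinebrook Trust (R1): 88% × 47% = 41.36% of Clearview Holdings Ltd.
Chain via Beacon Textiles S.p.A. (R1): 50% × 11% = 5.5% of Clearview Holdings Ltd.
Direct interest in Clearview Holdings Ltd: 18%.
Aggregating (R3): 41.36% + 5.5% + 18% = 64.86%.
64.86% exceeds the 20% threshold by 44.86 percentage points.

44.86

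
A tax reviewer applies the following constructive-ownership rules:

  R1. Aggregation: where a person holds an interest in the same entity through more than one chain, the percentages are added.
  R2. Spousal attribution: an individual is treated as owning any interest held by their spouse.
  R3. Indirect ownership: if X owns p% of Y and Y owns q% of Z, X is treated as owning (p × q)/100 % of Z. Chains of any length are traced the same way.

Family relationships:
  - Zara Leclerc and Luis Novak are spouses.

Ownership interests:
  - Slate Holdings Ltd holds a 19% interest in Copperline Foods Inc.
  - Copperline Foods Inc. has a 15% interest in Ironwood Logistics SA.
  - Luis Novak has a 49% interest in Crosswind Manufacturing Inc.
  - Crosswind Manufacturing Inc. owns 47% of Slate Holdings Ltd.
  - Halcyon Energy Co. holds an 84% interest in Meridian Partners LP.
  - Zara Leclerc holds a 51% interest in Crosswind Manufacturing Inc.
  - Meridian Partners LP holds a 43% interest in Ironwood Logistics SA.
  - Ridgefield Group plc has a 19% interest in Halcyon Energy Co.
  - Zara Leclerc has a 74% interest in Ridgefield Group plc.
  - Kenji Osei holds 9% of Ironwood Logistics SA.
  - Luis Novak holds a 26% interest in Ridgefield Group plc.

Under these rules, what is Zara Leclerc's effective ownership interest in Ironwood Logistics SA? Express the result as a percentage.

8.2023%

By spousal attribution (R2), Zara Leclerc is treated as also owning Luis Novak's interest in Crosswind Manufacturing Inc, giving 51% + 49% = 100%.
By spousal attribution (R2), Zara Leclerc is treated as also owning Luis Novak's interest in Ridgefield Group plc, giving 74% + 26% = 100%.
Chain via Crosswind Manufacturing Inc. → Slate Holdings Ltd → Copperline Foods Inc. (R3): 100% × 47% × 19% × 15% = 1.3395% of Ironwood Logistics SA.
Chain via Ridgefield Group plc → Halcyon Energy Co. → Meridian Partners LP (R3): 100% × 19% × 84% × 43% = 6.8628% of Ironwood Logistics SA.
Aggregating (R1): 1.3395% + 6.8628% = 8.2023%.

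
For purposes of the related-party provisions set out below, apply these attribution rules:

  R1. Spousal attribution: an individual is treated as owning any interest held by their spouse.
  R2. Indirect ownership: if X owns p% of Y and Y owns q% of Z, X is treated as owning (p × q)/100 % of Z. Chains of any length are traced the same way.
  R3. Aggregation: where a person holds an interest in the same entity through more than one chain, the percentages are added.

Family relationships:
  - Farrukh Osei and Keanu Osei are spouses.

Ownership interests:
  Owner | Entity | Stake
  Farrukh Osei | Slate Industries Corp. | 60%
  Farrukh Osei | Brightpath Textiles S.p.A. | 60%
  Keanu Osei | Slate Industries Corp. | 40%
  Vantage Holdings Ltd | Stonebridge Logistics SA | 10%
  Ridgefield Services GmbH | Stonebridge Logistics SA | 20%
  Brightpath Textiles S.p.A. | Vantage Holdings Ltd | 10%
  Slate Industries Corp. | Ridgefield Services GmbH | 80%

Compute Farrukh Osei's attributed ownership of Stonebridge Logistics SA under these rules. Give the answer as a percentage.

By spousal attribution (R1), Farrukh Osei is treated as also owning Keanu Osei's interest in Slate Industries Corp, giving 60% + 40% = 100%.
Chain via Brightpath Textiles S.p.A. → Vantage Holdings Ltd (R2): 60% × 10% × 10% = 0.6% of Stonebridge Logistics SA.
Chain via Slate Industries Corp. → Ridgefield Services GmbH (R2): 100% × 80% × 20% = 16% of Stonebridge Logistics SA.
Aggregating (R3): 0.6% + 16% = 16.6%.

16.6%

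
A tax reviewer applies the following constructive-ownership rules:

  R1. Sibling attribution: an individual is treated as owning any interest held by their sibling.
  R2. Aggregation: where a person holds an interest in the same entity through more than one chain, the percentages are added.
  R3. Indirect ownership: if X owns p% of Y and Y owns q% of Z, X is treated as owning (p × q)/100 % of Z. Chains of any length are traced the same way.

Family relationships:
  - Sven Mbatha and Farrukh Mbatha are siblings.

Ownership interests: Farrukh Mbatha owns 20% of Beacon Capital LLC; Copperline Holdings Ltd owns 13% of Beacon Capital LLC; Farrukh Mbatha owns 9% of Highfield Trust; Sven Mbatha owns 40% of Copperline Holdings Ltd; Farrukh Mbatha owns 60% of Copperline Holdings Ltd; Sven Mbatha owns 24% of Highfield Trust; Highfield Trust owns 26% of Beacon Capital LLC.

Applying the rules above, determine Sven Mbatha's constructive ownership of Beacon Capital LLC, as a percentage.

By sibling attribution (R1), Sven Mbatha is treated as also owning Farrukh Mbatha's interest in Copperline Holdings Ltd, giving 40% + 60% = 100%.
By sibling attribution (R1), Sven Mbatha is treated as also owning Farrukh Mbatha's interest in Highfield Trust, giving 24% + 9% = 33%.
By sibling attribution (R1), Sven Mbatha is treated as owning Farrukh Mbatha's 20% interest in Beacon Capital LLC.
Chain via Copperline Holdings Ltd (R3): 100% × 13% = 13% of Beacon Capital LLC.
Chain via Highfield Trust (R3): 33% × 26% = 8.58% of Beacon Capital LLC.
Direct interest in Beacon Capital LLC: 20%.
Aggregating (R2): 13% + 8.58% + 20% = 41.58%.

41.58%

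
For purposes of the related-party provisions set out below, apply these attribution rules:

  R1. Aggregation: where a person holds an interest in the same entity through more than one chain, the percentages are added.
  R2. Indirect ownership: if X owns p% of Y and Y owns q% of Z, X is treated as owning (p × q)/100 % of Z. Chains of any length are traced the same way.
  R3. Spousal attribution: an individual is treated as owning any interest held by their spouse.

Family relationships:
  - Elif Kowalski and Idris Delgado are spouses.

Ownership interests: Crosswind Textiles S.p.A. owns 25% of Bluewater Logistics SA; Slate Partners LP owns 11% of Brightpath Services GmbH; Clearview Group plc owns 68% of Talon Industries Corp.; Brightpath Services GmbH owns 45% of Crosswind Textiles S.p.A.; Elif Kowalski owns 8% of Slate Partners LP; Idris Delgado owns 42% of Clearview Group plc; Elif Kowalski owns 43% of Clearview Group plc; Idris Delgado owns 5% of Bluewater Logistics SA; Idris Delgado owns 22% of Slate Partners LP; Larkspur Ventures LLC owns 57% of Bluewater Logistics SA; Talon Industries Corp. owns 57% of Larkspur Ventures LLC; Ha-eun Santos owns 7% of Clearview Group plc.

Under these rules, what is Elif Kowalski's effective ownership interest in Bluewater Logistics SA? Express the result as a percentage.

By spousal attribution (R3), Elif Kowalski is treated as also owning Idris Delgado's interest in Clearview Group plc, giving 43% + 42% = 85%.
By spousal attribution (R3), Elif Kowalski is treated as also owning Idris Delgado's interest in Slate Partners LP, giving 8% + 22% = 30%.
By spousal attribution (R3), Elif Kowalski is treated as owning Idris Delgado's 5% interest in Bluewater Logistics SA.
Chain via Clearview Group plc → Talon Industries Corp. → Larkspur Ventures LLC (R2): 85% × 68% × 57% × 57% = 18.77922% of Bluewater Logistics SA.
Chain via Slate Partners LP → Brightpath Services GmbH → Crosswind Textiles S.p.A. (R2): 30% × 11% × 45% × 25% = 0.37125% of Bluewater Logistics SA.
Direct interest in Bluewater Logistics SA: 5%.
Aggregating (R1): 18.77922% + 0.37125% + 5% = 24.15047%.

24.15047%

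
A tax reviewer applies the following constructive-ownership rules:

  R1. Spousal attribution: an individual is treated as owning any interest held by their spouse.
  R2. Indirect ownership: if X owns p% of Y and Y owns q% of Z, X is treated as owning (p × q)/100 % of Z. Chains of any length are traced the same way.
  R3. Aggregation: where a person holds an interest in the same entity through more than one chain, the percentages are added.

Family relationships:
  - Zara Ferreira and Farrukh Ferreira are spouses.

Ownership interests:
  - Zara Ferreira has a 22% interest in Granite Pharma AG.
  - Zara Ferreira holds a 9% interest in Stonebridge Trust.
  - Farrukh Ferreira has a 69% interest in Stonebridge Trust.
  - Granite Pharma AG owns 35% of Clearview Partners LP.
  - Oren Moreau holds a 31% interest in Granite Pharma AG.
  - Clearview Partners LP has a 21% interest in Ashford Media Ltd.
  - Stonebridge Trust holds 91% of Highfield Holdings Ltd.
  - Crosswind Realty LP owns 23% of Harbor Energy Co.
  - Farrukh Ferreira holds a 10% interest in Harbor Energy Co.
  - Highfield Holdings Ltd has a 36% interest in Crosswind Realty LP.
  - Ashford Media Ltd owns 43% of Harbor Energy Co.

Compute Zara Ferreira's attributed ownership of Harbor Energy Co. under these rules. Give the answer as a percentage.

By spousal attribution (R1), Zara Ferreira is treated as also owning Farrukh Ferreira's interest in Stonebridge Trust, giving 9% + 69% = 78%.
By spousal attribution (R1), Zara Ferreira is treated as owning Farrukh Ferreira's 10% interest in Harbor Energy Co.
Chain via Granite Pharma AG → Clearview Partners LP → Ashford Media Ltd (R2): 22% × 35% × 21% × 43% = 0.69531% of Harbor Energy Co.
Chain via Stonebridge Trust → Highfield Holdings Ltd → Crosswind Realty LP (R2): 78% × 91% × 36% × 23% = 5.877144% of Harbor Energy Co.
Direct interest in Harbor Energy Co: 10%.
Aggregating (R3): 0.69531% + 5.877144% + 10% = 16.572454%.

16.572454%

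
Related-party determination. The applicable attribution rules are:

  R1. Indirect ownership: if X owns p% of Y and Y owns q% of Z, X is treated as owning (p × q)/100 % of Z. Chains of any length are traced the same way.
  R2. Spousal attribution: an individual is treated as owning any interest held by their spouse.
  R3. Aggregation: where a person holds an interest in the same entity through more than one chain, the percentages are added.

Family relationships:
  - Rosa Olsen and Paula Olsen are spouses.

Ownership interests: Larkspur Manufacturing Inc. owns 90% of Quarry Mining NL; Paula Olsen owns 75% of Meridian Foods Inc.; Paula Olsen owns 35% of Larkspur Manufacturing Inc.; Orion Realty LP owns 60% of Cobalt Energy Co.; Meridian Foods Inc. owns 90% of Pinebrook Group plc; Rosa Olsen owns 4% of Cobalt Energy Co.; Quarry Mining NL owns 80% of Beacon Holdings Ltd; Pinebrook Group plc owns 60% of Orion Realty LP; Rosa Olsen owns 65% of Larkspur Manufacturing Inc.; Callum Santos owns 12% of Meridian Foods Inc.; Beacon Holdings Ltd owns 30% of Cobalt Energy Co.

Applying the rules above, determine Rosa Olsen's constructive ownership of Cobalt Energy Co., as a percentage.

49.9%

By spousal attribution (R2), Rosa Olsen is treated as also owning Paula Olsen's interest in Larkspur Manufacturing Inc, giving 65% + 35% = 100%.
By spousal attribution (R2), Rosa Olsen is treated as owning Paula Olsen's 75% interest in Meridian Foods Inc.
Chain via Larkspur Manufacturing Inc. → Quarry Mining NL → Beacon Holdings Ltd (R1): 100% × 90% × 80% × 30% = 21.6% of Cobalt Energy Co.
Direct interest in Cobalt Energy Co: 4%.
Chain via Meridian Foods Inc. → Pinebrook Group plc → Orion Realty LP (R1): 75% × 90% × 60% × 60% = 24.3% of Cobalt Energy Co.
Aggregating (R3): 21.6% + 4% + 24.3% = 49.9%.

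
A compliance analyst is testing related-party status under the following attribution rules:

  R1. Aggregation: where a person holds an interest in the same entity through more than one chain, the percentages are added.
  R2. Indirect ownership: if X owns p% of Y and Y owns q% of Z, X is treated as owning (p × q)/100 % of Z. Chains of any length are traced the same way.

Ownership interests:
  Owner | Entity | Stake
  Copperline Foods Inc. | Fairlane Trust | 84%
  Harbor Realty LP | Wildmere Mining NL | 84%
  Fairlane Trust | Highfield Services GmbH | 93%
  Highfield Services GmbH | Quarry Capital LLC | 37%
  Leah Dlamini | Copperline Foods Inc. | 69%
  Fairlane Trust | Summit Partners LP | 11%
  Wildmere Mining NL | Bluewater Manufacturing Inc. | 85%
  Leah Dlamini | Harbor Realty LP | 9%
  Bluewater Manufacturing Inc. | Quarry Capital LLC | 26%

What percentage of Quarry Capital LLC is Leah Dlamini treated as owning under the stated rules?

21.614796%

Chain via Harbor Realty LP → Wildmere Mining NL → Bluewater Manufacturing Inc. (R2): 9% × 84% × 85% × 26% = 1.67076% of Quarry Capital LLC.
Chain via Copperline Foods Inc. → Fairlane Trust → Highfield Services GmbH (R2): 69% × 84% × 93% × 37% = 19.944036% of Quarry Capital LLC.
Aggregating (R1): 1.67076% + 19.944036% = 21.614796%.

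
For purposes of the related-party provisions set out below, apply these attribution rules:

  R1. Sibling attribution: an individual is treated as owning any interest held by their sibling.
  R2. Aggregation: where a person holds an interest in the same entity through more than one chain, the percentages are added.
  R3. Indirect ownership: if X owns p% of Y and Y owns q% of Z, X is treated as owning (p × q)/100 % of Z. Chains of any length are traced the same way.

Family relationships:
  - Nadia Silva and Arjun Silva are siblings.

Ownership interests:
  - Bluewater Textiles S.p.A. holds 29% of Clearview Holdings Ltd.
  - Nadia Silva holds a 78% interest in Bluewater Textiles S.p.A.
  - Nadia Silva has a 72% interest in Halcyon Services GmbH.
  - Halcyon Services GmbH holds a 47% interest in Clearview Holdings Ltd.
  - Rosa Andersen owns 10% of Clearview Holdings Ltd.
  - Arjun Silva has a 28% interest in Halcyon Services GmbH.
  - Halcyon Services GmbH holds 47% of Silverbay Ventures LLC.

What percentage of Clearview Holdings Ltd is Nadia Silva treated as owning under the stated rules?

69.62%

By sibling attribution (R1), Nadia Silva is treated as also owning Arjun Silva's interest in Halcyon Services GmbH, giving 72% + 28% = 100%.
Chain via Bluewater Textiles S.p.A. (R3): 78% × 29% = 22.62% of Clearview Holdings Ltd.
Chain via Halcyon Services GmbH (R3): 100% × 47% = 47% of Clearview Holdings Ltd.
Aggregating (R2): 22.62% + 47% = 69.62%.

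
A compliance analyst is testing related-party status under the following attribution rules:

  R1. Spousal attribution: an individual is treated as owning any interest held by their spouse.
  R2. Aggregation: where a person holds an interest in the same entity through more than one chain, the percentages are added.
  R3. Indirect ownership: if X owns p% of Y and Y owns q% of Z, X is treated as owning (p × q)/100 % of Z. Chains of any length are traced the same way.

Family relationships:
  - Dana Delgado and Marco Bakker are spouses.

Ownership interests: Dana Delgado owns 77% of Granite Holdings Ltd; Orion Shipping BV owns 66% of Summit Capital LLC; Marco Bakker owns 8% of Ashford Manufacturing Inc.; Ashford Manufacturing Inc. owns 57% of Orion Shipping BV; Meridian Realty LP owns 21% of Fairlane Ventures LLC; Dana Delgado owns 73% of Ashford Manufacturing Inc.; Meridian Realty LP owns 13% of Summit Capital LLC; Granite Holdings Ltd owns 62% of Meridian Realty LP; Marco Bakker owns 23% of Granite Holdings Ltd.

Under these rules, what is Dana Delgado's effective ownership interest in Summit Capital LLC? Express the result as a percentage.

By spousal attribution (R1), Dana Delgado is treated as also owning Marco Bakker's interest in Ashford Manufacturing Inc, giving 73% + 8% = 81%.
By spousal attribution (R1), Dana Delgado is treated as also owning Marco Bakker's interest in Granite Holdings Ltd, giving 77% + 23% = 100%.
Chain via Ashford Manufacturing Inc. → Orion Shipping BV (R3): 81% × 57% × 66% = 30.4722% of Summit Capital LLC.
Chain via Granite Holdings Ltd → Meridian Realty LP (R3): 100% × 62% × 13% = 8.06% of Summit Capital LLC.
Aggregating (R2): 30.4722% + 8.06% = 38.5322%.

38.5322%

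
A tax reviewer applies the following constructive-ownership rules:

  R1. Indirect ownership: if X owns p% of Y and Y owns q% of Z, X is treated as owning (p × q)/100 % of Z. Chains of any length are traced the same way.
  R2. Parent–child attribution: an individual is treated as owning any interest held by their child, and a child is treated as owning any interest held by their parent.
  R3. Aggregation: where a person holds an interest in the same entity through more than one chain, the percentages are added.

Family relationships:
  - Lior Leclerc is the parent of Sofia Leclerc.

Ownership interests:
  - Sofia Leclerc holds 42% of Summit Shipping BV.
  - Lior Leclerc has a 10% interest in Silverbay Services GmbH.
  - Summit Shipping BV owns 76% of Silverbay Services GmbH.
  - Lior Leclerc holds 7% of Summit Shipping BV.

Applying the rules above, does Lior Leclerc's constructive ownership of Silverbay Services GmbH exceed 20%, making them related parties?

By parent–child attribution (R2), Lior Leclerc is treated as also owning Sofia Leclerc's interest in Summit Shipping BV, giving 7% + 42% = 49%.
Chain via Summit Shipping BV (R1): 49% × 76% = 37.24% of Silverbay Services GmbH.
Direct interest in Silverbay Services GmbH: 10%.
Aggregating (R3): 37.24% + 10% = 47.24%.
47.24% exceeds the 20% threshold, so Lior is a related party to Silverbay Services GmbH.

Yes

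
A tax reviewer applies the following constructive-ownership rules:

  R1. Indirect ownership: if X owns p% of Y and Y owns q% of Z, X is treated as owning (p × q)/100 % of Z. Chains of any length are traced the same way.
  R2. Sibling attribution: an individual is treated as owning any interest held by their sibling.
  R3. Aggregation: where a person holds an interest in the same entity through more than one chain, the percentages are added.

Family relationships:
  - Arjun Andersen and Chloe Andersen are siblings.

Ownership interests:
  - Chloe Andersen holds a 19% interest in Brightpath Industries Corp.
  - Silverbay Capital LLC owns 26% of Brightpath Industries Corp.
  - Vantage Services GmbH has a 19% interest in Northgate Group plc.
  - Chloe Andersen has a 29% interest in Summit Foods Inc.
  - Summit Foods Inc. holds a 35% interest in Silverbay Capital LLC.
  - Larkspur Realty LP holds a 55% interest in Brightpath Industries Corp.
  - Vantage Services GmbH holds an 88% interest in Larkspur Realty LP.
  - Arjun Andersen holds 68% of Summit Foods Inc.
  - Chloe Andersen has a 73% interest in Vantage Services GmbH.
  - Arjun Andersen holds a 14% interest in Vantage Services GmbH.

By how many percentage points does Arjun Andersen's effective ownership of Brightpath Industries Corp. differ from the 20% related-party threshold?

By sibling attribution (R2), Arjun Andersen is treated as also owning Chloe Andersen's interest in Vantage Services GmbH, giving 14% + 73% = 87%.
By sibling attribution (R2), Arjun Andersen is treated as also owning Chloe Andersen's interest in Summit Foods Inc, giving 68% + 29% = 97%.
By sibling attribution (R2), Arjun Andersen is treated as owning Chloe Andersen's 19% interest in Brightpath Industries Corp.
Chain via Vantage Services GmbH → Larkspur Realty LP (R1): 87% × 88% × 55% = 42.108% of Brightpath Industries Corp.
Chain via Summit Foods Inc. → Silverbay Capital LLC (R1): 97% × 35% × 26% = 8.827% of Brightpath Industries Corp.
Direct interest in Brightpath Industries Corp: 19%.
Aggregating (R3): 42.108% + 8.827% + 19% = 69.935%.
69.935% exceeds the 20% threshold by 49.935 percentage points.

49.935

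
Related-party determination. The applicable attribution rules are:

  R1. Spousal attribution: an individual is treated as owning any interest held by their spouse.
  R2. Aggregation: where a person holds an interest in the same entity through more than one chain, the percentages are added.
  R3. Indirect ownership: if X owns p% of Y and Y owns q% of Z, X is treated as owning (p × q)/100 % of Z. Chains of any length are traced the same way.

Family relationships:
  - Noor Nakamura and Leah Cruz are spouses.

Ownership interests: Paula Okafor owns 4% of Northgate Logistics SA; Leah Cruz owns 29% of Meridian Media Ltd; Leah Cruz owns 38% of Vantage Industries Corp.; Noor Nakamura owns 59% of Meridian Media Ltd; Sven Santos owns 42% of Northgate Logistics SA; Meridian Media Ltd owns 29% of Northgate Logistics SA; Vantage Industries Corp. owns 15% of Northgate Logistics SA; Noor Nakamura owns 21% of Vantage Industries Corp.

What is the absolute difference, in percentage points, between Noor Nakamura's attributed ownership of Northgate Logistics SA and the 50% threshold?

By spousal attribution (R1), Noor Nakamura is treated as also owning Leah Cruz's interest in Meridian Media Ltd, giving 59% + 29% = 88%.
By spousal attribution (R1), Noor Nakamura is treated as also owning Leah Cruz's interest in Vantage Industries Corp, giving 21% + 38% = 59%.
Chain via Meridian Media Ltd (R3): 88% × 29% = 25.52% of Northgate Logistics SA.
Chain via Vantage Industries Corp. (R3): 59% × 15% = 8.85% of Northgate Logistics SA.
Aggregating (R2): 25.52% + 8.85% = 34.37%.
34.37% falls short of the 50% threshold by 15.63 percentage points.

15.63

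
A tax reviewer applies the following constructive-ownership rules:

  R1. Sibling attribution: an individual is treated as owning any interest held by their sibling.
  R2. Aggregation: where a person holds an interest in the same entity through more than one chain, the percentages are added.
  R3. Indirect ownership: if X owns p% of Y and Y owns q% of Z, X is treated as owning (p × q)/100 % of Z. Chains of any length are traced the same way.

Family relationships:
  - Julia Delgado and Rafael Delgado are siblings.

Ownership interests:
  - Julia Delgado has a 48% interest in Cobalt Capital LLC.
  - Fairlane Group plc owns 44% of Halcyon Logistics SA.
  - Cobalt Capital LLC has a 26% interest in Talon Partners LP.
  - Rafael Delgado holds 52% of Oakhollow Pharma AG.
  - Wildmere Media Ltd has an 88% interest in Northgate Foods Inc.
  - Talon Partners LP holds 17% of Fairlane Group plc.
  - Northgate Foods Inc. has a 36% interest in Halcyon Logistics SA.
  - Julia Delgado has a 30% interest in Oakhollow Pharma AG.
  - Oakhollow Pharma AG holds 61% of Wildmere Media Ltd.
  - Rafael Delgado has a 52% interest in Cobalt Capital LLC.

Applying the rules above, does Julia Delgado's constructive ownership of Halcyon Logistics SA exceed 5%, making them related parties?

By sibling attribution (R1), Julia Delgado is treated as also owning Rafael Delgado's interest in Cobalt Capital LLC, giving 48% + 52% = 100%.
By sibling attribution (R1), Julia Delgado is treated as also owning Rafael Delgado's interest in Oakhollow Pharma AG, giving 30% + 52% = 82%.
Chain via Cobalt Capital LLC → Talon Partners LP → Fairlane Group plc (R3): 100% × 26% × 17% × 44% = 1.9448% of Halcyon Logistics SA.
Chain via Oakhollow Pharma AG → Wildmere Media Ltd → Northgate Foods Inc. (R3): 82% × 61% × 88% × 36% = 15.846336% of Halcyon Logistics SA.
Aggregating (R2): 1.9448% + 15.846336% = 17.791136%.
17.791136% exceeds the 5% threshold, so Julia is a related party to Halcyon Logistics SA.

Yes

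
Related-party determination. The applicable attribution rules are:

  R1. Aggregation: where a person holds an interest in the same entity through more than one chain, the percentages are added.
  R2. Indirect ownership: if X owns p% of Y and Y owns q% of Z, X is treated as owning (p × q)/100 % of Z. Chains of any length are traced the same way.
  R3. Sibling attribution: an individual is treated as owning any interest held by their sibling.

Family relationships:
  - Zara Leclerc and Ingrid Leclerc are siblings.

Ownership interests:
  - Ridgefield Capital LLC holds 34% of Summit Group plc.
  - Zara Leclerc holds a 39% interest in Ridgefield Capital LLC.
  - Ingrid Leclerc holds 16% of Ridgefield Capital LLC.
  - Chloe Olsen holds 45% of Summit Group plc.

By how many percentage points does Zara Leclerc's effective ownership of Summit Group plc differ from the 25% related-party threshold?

6.3

By sibling attribution (R3), Zara Leclerc is treated as also owning Ingrid Leclerc's interest in Ridgefield Capital LLC, giving 39% + 16% = 55%.
Chain via Ridgefield Capital LLC (R2): 55% × 34% = 18.7% of Summit Group plc.
18.7% falls short of the 25% threshold by 6.3 percentage points.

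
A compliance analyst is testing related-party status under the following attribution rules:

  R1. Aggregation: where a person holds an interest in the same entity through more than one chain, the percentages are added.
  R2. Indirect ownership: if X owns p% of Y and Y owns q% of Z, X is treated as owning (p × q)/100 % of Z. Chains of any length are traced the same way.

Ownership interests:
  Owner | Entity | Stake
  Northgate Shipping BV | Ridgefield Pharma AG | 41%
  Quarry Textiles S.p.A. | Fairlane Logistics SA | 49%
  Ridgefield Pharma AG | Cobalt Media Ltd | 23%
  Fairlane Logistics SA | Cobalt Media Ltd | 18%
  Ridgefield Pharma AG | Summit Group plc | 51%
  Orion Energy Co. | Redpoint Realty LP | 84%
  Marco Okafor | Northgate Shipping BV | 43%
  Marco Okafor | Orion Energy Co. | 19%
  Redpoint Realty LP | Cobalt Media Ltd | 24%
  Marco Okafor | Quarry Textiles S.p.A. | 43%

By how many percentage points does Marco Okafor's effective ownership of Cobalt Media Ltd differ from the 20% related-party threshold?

8.3221

Chain via Northgate Shipping BV → Ridgefield Pharma AG (R2): 43% × 41% × 23% = 4.0549% of Cobalt Media Ltd.
Chain via Orion Energy Co. → Redpoint Realty LP (R2): 19% × 84% × 24% = 3.8304% of Cobalt Media Ltd.
Chain via Quarry Textiles S.p.A. → Fairlane Logistics SA (R2): 43% × 49% × 18% = 3.7926% of Cobalt Media Ltd.
Aggregating (R1): 4.0549% + 3.8304% + 3.7926% = 11.6779%.
11.6779% falls short of the 20% threshold by 8.3221 percentage points.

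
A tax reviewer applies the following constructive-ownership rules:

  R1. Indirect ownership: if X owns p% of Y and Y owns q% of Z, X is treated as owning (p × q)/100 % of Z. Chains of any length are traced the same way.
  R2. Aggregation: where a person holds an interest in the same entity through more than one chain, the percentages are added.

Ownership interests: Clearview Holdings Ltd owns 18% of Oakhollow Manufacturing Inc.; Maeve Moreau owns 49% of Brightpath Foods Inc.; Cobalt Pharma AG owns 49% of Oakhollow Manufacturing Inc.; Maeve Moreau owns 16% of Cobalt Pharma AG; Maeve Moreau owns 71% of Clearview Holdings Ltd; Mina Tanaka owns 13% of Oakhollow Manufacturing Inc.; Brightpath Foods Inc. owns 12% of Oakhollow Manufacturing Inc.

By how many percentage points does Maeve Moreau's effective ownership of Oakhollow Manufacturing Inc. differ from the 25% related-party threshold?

1.5

Chain via Brightpath Foods Inc. (R1): 49% × 12% = 5.88% of Oakhollow Manufacturing Inc.
Chain via Clearview Holdings Ltd (R1): 71% × 18% = 12.78% of Oakhollow Manufacturing Inc.
Chain via Cobalt Pharma AG (R1): 16% × 49% = 7.84% of Oakhollow Manufacturing Inc.
Aggregating (R2): 5.88% + 12.78% + 7.84% = 26.5%.
26.5% exceeds the 25% threshold by 1.5 percentage points.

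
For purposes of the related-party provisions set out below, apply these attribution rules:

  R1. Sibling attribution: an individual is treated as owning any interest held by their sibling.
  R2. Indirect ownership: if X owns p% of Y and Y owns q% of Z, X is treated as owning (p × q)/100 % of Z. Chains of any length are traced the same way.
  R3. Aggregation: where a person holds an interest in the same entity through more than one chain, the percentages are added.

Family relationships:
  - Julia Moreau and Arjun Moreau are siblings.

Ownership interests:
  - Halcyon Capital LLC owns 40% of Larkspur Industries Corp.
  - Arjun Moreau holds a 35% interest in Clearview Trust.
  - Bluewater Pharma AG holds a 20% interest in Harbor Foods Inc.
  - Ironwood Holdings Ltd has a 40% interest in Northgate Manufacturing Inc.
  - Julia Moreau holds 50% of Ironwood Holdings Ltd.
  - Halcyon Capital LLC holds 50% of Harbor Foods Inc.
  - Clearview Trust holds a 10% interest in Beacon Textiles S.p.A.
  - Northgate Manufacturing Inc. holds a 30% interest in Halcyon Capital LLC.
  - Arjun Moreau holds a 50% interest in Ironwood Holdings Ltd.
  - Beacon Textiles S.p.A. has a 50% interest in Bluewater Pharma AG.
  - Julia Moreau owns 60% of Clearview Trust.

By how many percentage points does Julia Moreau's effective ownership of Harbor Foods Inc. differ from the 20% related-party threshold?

13.05

By sibling attribution (R1), Julia Moreau is treated as also owning Arjun Moreau's interest in Ironwood Holdings Ltd, giving 50% + 50% = 100%.
By sibling attribution (R1), Julia Moreau is treated as also owning Arjun Moreau's interest in Clearview Trust, giving 60% + 35% = 95%.
Chain via Ironwood Holdings Ltd → Northgate Manufacturing Inc. → Halcyon Capital LLC (R2): 100% × 40% × 30% × 50% = 6% of Harbor Foods Inc.
Chain via Clearview Trust → Beacon Textiles S.p.A. → Bluewater Pharma AG (R2): 95% × 10% × 50% × 20% = 0.95% of Harbor Foods Inc.
Aggregating (R3): 6% + 0.95% = 6.95%.
6.95% falls short of the 20% threshold by 13.05 percentage points.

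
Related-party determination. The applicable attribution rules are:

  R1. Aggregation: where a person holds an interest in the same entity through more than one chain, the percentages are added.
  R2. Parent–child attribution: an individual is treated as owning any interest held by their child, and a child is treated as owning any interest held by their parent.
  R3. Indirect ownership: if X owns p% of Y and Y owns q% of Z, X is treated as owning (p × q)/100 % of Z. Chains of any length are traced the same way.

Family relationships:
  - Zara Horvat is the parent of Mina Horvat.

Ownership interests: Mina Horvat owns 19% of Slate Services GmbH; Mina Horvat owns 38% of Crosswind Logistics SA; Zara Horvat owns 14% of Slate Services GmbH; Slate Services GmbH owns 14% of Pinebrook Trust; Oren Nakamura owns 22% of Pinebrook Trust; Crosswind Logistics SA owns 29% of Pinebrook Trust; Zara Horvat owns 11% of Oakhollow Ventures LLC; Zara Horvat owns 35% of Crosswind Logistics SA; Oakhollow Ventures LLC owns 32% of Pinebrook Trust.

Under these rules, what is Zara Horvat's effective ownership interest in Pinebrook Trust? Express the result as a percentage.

29.31%

By parent–child attribution (R2), Zara Horvat is treated as also owning Mina Horvat's interest in Slate Services GmbH, giving 14% + 19% = 33%.
By parent–child attribution (R2), Zara Horvat is treated as also owning Mina Horvat's interest in Crosswind Logistics SA, giving 35% + 38% = 73%.
Chain via Slate Services GmbH (R3): 33% × 14% = 4.62% of Pinebrook Trust.
Chain via Crosswind Logistics SA (R3): 73% × 29% = 21.17% of Pinebrook Trust.
Chain via Oakhollow Ventures LLC (R3): 11% × 32% = 3.52% of Pinebrook Trust.
Aggregating (R1): 4.62% + 21.17% + 3.52% = 29.31%.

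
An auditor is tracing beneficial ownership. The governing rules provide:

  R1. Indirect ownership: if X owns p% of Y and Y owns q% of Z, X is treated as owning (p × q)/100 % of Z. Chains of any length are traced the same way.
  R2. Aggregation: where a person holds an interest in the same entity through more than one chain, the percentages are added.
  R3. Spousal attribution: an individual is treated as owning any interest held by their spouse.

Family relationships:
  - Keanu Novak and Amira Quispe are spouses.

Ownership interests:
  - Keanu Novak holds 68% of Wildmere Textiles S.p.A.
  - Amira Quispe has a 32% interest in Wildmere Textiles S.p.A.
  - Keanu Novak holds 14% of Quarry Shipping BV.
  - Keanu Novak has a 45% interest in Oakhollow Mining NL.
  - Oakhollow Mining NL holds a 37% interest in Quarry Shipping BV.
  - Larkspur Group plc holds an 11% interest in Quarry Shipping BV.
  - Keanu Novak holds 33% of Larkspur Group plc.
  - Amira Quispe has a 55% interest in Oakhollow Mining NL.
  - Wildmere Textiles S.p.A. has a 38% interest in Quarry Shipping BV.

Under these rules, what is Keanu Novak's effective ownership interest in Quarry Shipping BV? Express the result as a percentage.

92.63%

By spousal attribution (R3), Keanu Novak is treated as also owning Amira Quispe's interest in Wildmere Textiles S.p.A, giving 68% + 32% = 100%.
By spousal attribution (R3), Keanu Novak is treated as also owning Amira Quispe's interest in Oakhollow Mining NL, giving 45% + 55% = 100%.
Chain via Larkspur Group plc (R1): 33% × 11% = 3.63% of Quarry Shipping BV.
Chain via Wildmere Textiles S.p.A. (R1): 100% × 38% = 38% of Quarry Shipping BV.
Chain via Oakhollow Mining NL (R1): 100% × 37% = 37% of Quarry Shipping BV.
Direct interest in Quarry Shipping BV: 14%.
Aggregating (R2): 3.63% + 38% + 37% + 14% = 92.63%.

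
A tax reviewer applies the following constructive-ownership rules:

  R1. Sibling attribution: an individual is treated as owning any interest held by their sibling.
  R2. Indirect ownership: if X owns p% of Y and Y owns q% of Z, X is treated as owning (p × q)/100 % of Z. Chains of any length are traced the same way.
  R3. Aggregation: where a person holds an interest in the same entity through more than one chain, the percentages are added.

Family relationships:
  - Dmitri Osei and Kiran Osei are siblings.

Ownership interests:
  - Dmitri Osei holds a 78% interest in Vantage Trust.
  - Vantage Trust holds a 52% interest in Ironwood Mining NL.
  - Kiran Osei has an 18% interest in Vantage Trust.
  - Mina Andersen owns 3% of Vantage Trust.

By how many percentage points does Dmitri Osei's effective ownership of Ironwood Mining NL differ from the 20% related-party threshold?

By sibling attribution (R1), Dmitri Osei is treated as also owning Kiran Osei's interest in Vantage Trust, giving 78% + 18% = 96%.
Chain via Vantage Trust (R2): 96% × 52% = 49.92% of Ironwood Mining NL.
49.92% exceeds the 20% threshold by 29.92 percentage points.

29.92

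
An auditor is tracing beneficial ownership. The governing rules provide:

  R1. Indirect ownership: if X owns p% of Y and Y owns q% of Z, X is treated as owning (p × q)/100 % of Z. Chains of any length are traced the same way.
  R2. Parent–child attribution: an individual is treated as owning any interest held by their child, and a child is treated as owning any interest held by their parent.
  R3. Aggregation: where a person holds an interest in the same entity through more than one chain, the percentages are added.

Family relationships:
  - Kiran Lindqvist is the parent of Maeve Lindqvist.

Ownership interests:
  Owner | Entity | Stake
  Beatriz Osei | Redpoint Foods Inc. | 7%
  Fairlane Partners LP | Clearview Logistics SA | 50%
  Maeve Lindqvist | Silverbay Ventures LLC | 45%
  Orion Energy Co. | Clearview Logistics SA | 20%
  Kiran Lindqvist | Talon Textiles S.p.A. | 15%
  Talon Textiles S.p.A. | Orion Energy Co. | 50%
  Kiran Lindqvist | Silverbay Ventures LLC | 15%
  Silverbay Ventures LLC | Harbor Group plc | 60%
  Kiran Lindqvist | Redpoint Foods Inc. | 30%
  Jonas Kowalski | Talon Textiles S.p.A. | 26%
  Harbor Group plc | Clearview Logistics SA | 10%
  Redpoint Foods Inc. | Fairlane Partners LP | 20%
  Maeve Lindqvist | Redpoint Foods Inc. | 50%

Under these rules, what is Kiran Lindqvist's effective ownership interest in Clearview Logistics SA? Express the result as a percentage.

By parent–child attribution (R2), Kiran Lindqvist is treated as also owning Maeve Lindqvist's interest in Silverbay Ventures LLC, giving 15% + 45% = 60%.
By parent–child attribution (R2), Kiran Lindqvist is treated as also owning Maeve Lindqvist's interest in Redpoint Foods Inc, giving 30% + 50% = 80%.
Chain via Silverbay Ventures LLC → Harbor Group plc (R1): 60% × 60% × 10% = 3.6% of Clearview Logistics SA.
Chain via Redpoint Foods Inc. → Fairlane Partners LP (R1): 80% × 20% × 50% = 8% of Clearview Logistics SA.
Chain via Talon Textiles S.p.A. → Orion Energy Co. (R1): 15% × 50% × 20% = 1.5% of Clearview Logistics SA.
Aggregating (R3): 3.6% + 8% + 1.5% = 13.1%.

13.1%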